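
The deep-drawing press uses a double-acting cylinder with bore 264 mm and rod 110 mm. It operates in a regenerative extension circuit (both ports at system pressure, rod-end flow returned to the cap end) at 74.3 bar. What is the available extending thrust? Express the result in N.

F ≈ 70600 N

With equal pressure on both faces, forces on the annular region cancel; the net push is pressure × rod cross-section.
Rod cross-section A_rod = π/4 × (110 mm)² = 9503 mm^2
F = P × A_rod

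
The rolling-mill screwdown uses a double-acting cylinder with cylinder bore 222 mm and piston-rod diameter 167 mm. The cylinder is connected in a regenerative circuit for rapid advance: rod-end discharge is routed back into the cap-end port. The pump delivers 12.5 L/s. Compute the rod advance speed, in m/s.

v ≈ 0.571 m/s

In regeneration the rod-end outflow joins the pump flow into the cap end, so the net volume the pump must supply per unit advance equals the rod cross-section area.
Rod cross-section A_rod = π/4 × (167 mm)² = 21900 mm^2
v = Q_pump / A_rod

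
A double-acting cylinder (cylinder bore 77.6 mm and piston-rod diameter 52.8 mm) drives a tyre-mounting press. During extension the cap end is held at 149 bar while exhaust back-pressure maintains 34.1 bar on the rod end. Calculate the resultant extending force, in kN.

F ≈ 61.8 kN

Cap-side area A_cap = π/4 × (77.6 mm)² = 4729 mm^2
Rod-side annular area A_ann = π/4 × (77.6² − 52.8²) = 2540 mm^2
Net thrust = P_cap·A_cap − P_rod·A_ann = 70.47 kN − 8.661 kN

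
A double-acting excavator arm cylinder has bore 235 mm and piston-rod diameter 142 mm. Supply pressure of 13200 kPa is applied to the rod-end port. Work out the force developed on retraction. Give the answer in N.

F ≈ 3.63e5 N

Rod-side annular area A_ann = π/4 × (235² − 142²) = 27540 mm^2
On retraction the pressure acts on the annular area (bore minus rod).
F = P × A_ann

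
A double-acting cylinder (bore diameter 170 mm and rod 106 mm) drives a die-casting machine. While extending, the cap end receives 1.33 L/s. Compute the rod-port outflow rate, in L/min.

Q_out ≈ 48.8 L/min

Cap-side area A_cap = π/4 × (170 mm)² = 22700 mm^2
Rod-side annular area A_ann = π/4 × (170² − 106²) = 13870 mm^2
Piston speed v = Q_in/A_cap; rod-end outflow Q_out = v × A_ann = Q_in × A_ann/A_cap.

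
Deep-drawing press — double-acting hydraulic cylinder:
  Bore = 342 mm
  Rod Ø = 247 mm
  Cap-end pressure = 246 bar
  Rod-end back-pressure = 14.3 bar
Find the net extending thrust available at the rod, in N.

Cap-side area A_cap = π/4 × (342 mm)² = 91860 mm^2
Rod-side annular area A_ann = π/4 × (342² − 247²) = 43950 mm^2
Net thrust = P_cap·A_cap − P_rod·A_ann = 2.260e6 N − 62840 N

F ≈ 2.20e6 N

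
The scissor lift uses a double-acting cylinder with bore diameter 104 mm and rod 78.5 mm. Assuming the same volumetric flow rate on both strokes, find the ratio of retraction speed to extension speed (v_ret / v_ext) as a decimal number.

Cap-side area A_cap = π/4 × (104 mm)² = 8495 mm^2
Rod-side annular area A_ann = π/4 × (104² − 78.5²) = 3655 mm^2
For equal Q, v ∝ 1/A, so v_ret/v_ext = A_cap/A_ann.

v_ret/v_ext ≈ 2.32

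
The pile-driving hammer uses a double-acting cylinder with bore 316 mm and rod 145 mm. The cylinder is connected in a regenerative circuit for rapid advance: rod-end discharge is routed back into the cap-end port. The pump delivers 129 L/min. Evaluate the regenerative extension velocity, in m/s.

v ≈ 0.130 m/s

In regeneration the rod-end outflow joins the pump flow into the cap end, so the net volume the pump must supply per unit advance equals the rod cross-section area.
Rod cross-section A_rod = π/4 × (145 mm)² = 16510 mm^2
v = Q_pump / A_rod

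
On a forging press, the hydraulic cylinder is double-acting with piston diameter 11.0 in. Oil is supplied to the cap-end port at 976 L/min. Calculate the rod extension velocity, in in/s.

Cap-side area A_cap = π/4 × (11.0 in)² = 95.03 in^2
v = Q / A

v ≈ 10.4 in/s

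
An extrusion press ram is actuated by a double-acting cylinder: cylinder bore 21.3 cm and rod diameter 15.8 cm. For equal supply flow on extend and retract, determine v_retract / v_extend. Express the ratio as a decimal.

Cap-side area A_cap = π/4 × (21.3 cm)² = 356.3 cm^2
Rod-side annular area A_ann = π/4 × (21.3² − 15.8²) = 160.3 cm^2
For equal Q, v ∝ 1/A, so v_ret/v_ext = A_cap/A_ann.

v_ret/v_ext ≈ 2.22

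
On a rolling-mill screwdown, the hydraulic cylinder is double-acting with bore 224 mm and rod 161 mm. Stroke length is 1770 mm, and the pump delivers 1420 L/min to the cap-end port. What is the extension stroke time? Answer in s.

t ≈ 2.95 s

Cap-side area A_cap = π/4 × (224 mm)² = 39410 mm^2
Swept volume V = A × L; t = V / Q = A·L / Q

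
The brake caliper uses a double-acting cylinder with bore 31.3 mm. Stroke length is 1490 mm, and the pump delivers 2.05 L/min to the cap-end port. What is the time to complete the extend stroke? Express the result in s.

t ≈ 33.6 s

Cap-side area A_cap = π/4 × (31.3 mm)² = 769.4 mm^2
Swept volume V = A × L; t = V / Q = A·L / Q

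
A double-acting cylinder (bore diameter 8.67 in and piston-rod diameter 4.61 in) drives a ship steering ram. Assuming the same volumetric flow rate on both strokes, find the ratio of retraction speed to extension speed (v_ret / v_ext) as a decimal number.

v_ret/v_ext ≈ 1.39

Cap-side area A_cap = π/4 × (8.67 in)² = 59.04 in^2
Rod-side annular area A_ann = π/4 × (8.67² − 4.61²) = 42.35 in^2
For equal Q, v ∝ 1/A, so v_ret/v_ext = A_cap/A_ann.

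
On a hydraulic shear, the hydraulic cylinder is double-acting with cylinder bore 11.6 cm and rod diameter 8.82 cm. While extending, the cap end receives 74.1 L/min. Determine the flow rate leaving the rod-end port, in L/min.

Cap-side area A_cap = π/4 × (11.6 cm)² = 105.7 cm^2
Rod-side annular area A_ann = π/4 × (11.6² − 8.82²) = 44.59 cm^2
Piston speed v = Q_in/A_cap; rod-end outflow Q_out = v × A_ann = Q_in × A_ann/A_cap.

Q_out ≈ 31.3 L/min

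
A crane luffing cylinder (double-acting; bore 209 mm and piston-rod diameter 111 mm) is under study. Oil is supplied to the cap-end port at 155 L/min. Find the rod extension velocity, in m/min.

v ≈ 4.52 m/min

Cap-side area A_cap = π/4 × (209 mm)² = 34310 mm^2
v = Q / A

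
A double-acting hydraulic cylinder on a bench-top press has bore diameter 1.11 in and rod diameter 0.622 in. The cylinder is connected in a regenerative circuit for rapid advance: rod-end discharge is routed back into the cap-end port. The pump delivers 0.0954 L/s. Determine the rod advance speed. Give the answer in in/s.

In regeneration the rod-end outflow joins the pump flow into the cap end, so the net volume the pump must supply per unit advance equals the rod cross-section area.
Rod cross-section A_rod = π/4 × (0.622 in)² = 0.3039 in^2
v = Q_pump / A_rod

v ≈ 19.2 in/s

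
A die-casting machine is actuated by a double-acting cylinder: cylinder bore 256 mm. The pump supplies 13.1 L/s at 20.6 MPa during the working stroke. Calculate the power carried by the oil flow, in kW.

Hydraulic power = P × Q

W ≈ 270 kW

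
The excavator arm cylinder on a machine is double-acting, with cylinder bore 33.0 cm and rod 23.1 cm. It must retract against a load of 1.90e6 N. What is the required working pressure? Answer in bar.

P ≈ 436 bar

Rod-side annular area A_ann = π/4 × (33.0² − 23.1²) = 436.2 cm^2
Retraction: pressure acts on the annular area.
P = F / A = 1.90e6 N / A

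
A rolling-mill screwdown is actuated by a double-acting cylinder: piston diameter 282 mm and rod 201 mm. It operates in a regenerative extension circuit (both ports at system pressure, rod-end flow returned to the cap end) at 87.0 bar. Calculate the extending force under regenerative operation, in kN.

With equal pressure on both faces, forces on the annular region cancel; the net push is pressure × rod cross-section.
Rod cross-section A_rod = π/4 × (201 mm)² = 31730 mm^2
F = P × A_rod

F ≈ 276 kN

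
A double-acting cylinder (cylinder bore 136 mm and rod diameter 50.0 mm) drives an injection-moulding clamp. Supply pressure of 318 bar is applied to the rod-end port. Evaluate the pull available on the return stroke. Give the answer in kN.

Rod-side annular area A_ann = π/4 × (136² − 50.0²) = 12560 mm^2
On retraction the pressure acts on the annular area (bore minus rod).
F = P × A_ann

F ≈ 400 kN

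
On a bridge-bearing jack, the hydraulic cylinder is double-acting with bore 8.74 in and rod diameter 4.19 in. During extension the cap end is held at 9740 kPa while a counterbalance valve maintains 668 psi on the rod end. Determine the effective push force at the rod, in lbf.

Cap-side area A_cap = π/4 × (8.74 in)² = 59.99 in^2
Rod-side annular area A_ann = π/4 × (8.74² − 4.19²) = 46.21 in^2
Net thrust = P_cap·A_cap − P_rod·A_ann = 84750 lbf − 30870 lbf

F ≈ 53900 lbf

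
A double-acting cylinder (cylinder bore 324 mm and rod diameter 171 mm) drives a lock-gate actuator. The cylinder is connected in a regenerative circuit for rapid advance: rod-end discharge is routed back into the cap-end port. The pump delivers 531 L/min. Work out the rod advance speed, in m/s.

v ≈ 0.385 m/s

In regeneration the rod-end outflow joins the pump flow into the cap end, so the net volume the pump must supply per unit advance equals the rod cross-section area.
Rod cross-section A_rod = π/4 × (171 mm)² = 22970 mm^2
v = Q_pump / A_rod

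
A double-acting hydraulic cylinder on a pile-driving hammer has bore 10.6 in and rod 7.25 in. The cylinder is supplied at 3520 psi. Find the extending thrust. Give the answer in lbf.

Cap-side area A_cap = π/4 × (10.6 in)² = 88.25 in^2
F = P × A_cap = 3520 psi × A_cap

F ≈ 3.11e5 lbf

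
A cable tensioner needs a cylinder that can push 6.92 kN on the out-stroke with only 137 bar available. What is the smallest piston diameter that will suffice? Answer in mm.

Extension force acts on the full piston face: F = P × (π/4)D².
D = √(4F / (πP)) = √(4 × 6.92 kN / (π × 137 bar))

D ≈ 25.4 mm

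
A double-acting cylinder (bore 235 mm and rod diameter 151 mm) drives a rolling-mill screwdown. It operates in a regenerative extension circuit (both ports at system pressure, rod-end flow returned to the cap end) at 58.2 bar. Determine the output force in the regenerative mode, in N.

F ≈ 1.04e5 N

With equal pressure on both faces, forces on the annular region cancel; the net push is pressure × rod cross-section.
Rod cross-section A_rod = π/4 × (151 mm)² = 17910 mm^2
F = P × A_rod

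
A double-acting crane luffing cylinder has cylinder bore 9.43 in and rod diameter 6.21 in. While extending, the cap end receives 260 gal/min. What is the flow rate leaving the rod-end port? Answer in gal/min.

Cap-side area A_cap = π/4 × (9.43 in)² = 69.84 in^2
Rod-side annular area A_ann = π/4 × (9.43² − 6.21²) = 39.55 in^2
Piston speed v = Q_in/A_cap; rod-end outflow Q_out = v × A_ann = Q_in × A_ann/A_cap.

Q_out ≈ 147 gal/min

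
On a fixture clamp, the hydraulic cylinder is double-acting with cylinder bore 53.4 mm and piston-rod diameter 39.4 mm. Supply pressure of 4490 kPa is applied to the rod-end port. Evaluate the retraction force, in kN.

F ≈ 4.58 kN

Rod-side annular area A_ann = π/4 × (53.4² − 39.4²) = 1020 mm^2
On retraction the pressure acts on the annular area (bore minus rod).
F = P × A_ann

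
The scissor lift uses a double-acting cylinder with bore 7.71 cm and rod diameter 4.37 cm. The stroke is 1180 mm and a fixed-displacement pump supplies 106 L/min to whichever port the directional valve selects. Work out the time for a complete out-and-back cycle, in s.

t ≈ 5.23 s

Cap-side area A_cap = π/4 × (7.71 cm)² = 46.69 cm^2
Rod-side annular area A_ann = π/4 × (7.71² − 4.37²) = 31.69 cm^2
t_ext = A_cap·L/Q = 3.118 s
t_ret = A_ann·L/Q = 2.117 s
t_cycle = t_ext + t_ret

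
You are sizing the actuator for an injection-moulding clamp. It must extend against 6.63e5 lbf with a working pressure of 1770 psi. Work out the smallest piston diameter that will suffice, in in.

D ≈ 21.8 in

Extension force acts on the full piston face: F = P × (π/4)D².
D = √(4F / (πP)) = √(4 × 6.63e5 lbf / (π × 1770 psi))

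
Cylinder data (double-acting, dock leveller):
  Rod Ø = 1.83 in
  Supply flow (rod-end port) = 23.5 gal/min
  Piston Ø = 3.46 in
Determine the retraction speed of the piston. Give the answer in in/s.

Rod-side annular area A_ann = π/4 × (3.46² − 1.83²) = 6.772 in^2
Flow into the rod-end port fills the annular volume.
v = Q / A

v ≈ 13.4 in/s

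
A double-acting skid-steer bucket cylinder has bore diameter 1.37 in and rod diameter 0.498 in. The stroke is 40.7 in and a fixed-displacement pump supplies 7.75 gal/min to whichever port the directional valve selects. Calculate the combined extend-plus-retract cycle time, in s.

t ≈ 3.76 s

Cap-side area A_cap = π/4 × (1.37 in)² = 1.474 in^2
Rod-side annular area A_ann = π/4 × (1.37² − 0.498²) = 1.279 in^2
t_ext = A_cap·L/Q = 2.011 s
t_ret = A_ann·L/Q = 1.745 s
t_cycle = t_ext + t_ret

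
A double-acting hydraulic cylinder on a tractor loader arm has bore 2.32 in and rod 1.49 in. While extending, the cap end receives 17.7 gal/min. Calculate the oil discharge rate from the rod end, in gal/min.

Q_out ≈ 10.4 gal/min

Cap-side area A_cap = π/4 × (2.32 in)² = 4.227 in^2
Rod-side annular area A_ann = π/4 × (2.32² − 1.49²) = 2.484 in^2
Piston speed v = Q_in/A_cap; rod-end outflow Q_out = v × A_ann = Q_in × A_ann/A_cap.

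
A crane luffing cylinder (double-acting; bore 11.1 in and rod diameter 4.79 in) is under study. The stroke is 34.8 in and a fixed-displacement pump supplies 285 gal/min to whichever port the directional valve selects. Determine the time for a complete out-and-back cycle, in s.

Cap-side area A_cap = π/4 × (11.1 in)² = 96.77 in^2
Rod-side annular area A_ann = π/4 × (11.1² − 4.79²) = 78.75 in^2
t_ext = A_cap·L/Q = 3.069 s
t_ret = A_ann·L/Q = 2.498 s
t_cycle = t_ext + t_ret

t ≈ 5.57 s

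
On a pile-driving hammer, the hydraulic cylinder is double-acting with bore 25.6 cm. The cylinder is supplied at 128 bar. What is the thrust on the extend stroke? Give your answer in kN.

F ≈ 659 kN

Cap-side area A_cap = π/4 × (25.6 cm)² = 514.7 cm^2
F = P × A_cap = 128 bar × A_cap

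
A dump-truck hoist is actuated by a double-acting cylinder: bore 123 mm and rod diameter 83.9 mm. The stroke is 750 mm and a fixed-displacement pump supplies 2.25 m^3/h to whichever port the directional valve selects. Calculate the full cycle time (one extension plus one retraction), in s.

Cap-side area A_cap = π/4 × (123 mm)² = 11880 mm^2
Rod-side annular area A_ann = π/4 × (123² − 83.9²) = 6354 mm^2
t_ext = A_cap·L/Q = 14.26 s
t_ret = A_ann·L/Q = 7.624 s
t_cycle = t_ext + t_ret

t ≈ 21.9 s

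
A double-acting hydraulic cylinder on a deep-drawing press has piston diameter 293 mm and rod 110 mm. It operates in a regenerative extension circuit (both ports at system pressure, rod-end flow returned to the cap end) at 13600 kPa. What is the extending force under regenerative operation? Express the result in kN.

F ≈ 129 kN

With equal pressure on both faces, forces on the annular region cancel; the net push is pressure × rod cross-section.
Rod cross-section A_rod = π/4 × (110 mm)² = 9503 mm^2
F = P × A_rod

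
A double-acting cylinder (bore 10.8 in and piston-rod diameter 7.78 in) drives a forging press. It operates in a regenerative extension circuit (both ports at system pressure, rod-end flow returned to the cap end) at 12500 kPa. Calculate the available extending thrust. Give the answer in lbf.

F ≈ 86200 lbf

With equal pressure on both faces, forces on the annular region cancel; the net push is pressure × rod cross-section.
Rod cross-section A_rod = π/4 × (7.78 in)² = 47.54 in^2
F = P × A_rod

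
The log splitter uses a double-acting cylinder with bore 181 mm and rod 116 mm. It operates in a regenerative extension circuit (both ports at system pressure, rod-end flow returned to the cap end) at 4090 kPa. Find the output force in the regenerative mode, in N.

F ≈ 43200 N

With equal pressure on both faces, forces on the annular region cancel; the net push is pressure × rod cross-section.
Rod cross-section A_rod = π/4 × (116 mm)² = 10570 mm^2
F = P × A_rod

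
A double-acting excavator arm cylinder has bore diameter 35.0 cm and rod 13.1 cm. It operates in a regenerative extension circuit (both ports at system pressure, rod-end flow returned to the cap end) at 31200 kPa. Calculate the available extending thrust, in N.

With equal pressure on both faces, forces on the annular region cancel; the net push is pressure × rod cross-section.
Rod cross-section A_rod = π/4 × (13.1 cm)² = 134.8 cm^2
F = P × A_rod

F ≈ 4.21e5 N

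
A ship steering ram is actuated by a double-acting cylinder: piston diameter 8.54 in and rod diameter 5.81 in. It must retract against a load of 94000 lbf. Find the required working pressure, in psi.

Rod-side annular area A_ann = π/4 × (8.54² − 5.81²) = 30.77 in^2
Retraction: pressure acts on the annular area.
P = F / A = 94000 lbf / A

P ≈ 3060 psi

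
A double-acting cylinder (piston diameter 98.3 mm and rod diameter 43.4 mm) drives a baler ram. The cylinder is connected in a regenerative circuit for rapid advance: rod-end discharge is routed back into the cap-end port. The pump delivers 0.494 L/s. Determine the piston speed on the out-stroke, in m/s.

v ≈ 0.334 m/s

In regeneration the rod-end outflow joins the pump flow into the cap end, so the net volume the pump must supply per unit advance equals the rod cross-section area.
Rod cross-section A_rod = π/4 × (43.4 mm)² = 1479 mm^2
v = Q_pump / A_rod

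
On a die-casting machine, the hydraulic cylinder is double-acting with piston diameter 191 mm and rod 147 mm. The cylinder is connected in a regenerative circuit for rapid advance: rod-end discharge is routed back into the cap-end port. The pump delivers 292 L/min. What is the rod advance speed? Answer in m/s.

v ≈ 0.287 m/s

In regeneration the rod-end outflow joins the pump flow into the cap end, so the net volume the pump must supply per unit advance equals the rod cross-section area.
Rod cross-section A_rod = π/4 × (147 mm)² = 16970 mm^2
v = Q_pump / A_rod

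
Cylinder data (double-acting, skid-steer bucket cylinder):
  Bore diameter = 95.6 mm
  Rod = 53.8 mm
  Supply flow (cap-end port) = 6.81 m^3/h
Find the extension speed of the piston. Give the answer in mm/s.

v ≈ 264 mm/s

Cap-side area A_cap = π/4 × (95.6 mm)² = 7178 mm^2
v = Q / A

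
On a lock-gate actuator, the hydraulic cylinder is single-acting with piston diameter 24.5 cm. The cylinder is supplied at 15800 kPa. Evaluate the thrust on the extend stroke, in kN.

Cap-side area A_cap = π/4 × (24.5 cm)² = 471.4 cm^2
F = P × A_cap = 15800 kPa × A_cap

F ≈ 745 kN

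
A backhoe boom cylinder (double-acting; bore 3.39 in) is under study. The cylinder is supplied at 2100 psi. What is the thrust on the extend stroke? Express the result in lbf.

F ≈ 19000 lbf

Cap-side area A_cap = π/4 × (3.39 in)² = 9.026 in^2
F = P × A_cap = 2100 psi × A_cap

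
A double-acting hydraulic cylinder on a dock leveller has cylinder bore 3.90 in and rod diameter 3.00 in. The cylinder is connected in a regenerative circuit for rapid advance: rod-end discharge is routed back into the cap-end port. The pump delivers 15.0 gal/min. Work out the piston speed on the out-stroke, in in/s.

v ≈ 8.17 in/s

In regeneration the rod-end outflow joins the pump flow into the cap end, so the net volume the pump must supply per unit advance equals the rod cross-section area.
Rod cross-section A_rod = π/4 × (3.00 in)² = 7.069 in^2
v = Q_pump / A_rod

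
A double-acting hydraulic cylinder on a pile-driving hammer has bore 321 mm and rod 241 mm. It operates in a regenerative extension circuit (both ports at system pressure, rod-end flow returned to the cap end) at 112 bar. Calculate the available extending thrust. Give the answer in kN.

With equal pressure on both faces, forces on the annular region cancel; the net push is pressure × rod cross-section.
Rod cross-section A_rod = π/4 × (241 mm)² = 45620 mm^2
F = P × A_rod

F ≈ 511 kN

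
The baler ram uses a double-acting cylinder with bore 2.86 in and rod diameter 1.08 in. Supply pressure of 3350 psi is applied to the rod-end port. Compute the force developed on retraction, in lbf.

F ≈ 18500 lbf

Rod-side annular area A_ann = π/4 × (2.86² − 1.08²) = 5.508 in^2
On retraction the pressure acts on the annular area (bore minus rod).
F = P × A_ann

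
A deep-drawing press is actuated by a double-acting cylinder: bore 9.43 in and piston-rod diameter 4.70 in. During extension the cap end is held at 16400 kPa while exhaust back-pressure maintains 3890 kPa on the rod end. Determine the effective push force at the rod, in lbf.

Cap-side area A_cap = π/4 × (9.43 in)² = 69.84 in^2
Rod-side annular area A_ann = π/4 × (9.43² − 4.70²) = 52.49 in^2
Net thrust = P_cap·A_cap − P_rod·A_ann = 1.661e5 lbf − 29620 lbf

F ≈ 1.37e5 lbf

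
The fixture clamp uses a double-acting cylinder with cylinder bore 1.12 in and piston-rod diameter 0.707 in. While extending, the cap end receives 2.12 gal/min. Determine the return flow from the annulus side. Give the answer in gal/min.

Cap-side area A_cap = π/4 × (1.12 in)² = 0.9852 in^2
Rod-side annular area A_ann = π/4 × (1.12² − 0.707²) = 0.5926 in^2
Piston speed v = Q_in/A_cap; rod-end outflow Q_out = v × A_ann = Q_in × A_ann/A_cap.

Q_out ≈ 1.28 gal/min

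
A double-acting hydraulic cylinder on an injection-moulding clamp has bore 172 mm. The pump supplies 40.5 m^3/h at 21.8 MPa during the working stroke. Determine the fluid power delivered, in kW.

W ≈ 245 kW

Hydraulic power = P × Q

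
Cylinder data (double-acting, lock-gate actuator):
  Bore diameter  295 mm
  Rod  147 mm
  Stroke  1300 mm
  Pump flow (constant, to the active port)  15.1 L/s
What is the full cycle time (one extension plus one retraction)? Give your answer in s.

Cap-side area A_cap = π/4 × (295 mm)² = 68350 mm^2
Rod-side annular area A_ann = π/4 × (295² − 147²) = 51380 mm^2
t_ext = A_cap·L/Q = 5.884 s
t_ret = A_ann·L/Q = 4.423 s
t_cycle = t_ext + t_ret

t ≈ 10.3 s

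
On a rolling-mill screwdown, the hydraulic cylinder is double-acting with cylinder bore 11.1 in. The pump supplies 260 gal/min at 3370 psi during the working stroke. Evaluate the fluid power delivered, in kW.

Hydraulic power = P × Q

W ≈ 381 kW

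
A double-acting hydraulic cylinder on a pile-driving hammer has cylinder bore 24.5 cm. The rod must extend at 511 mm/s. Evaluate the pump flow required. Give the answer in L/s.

Cap-side area A_cap = π/4 × (24.5 cm)² = 471.4 cm^2
Q = A × v

Q ≈ 24.1 L/s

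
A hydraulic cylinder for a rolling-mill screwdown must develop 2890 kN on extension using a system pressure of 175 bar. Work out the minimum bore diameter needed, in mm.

Extension force acts on the full piston face: F = P × (π/4)D².
D = √(4F / (πP)) = √(4 × 2890 kN / (π × 175 bar))

D ≈ 459 mm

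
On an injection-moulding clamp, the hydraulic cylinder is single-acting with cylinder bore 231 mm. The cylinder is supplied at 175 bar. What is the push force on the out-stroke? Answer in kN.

Cap-side area A_cap = π/4 × (231 mm)² = 41910 mm^2
F = P × A_cap = 175 bar × A_cap

F ≈ 733 kN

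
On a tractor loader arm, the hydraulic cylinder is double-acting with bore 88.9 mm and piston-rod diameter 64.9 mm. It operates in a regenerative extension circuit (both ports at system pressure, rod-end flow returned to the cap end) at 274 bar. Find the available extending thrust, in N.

F ≈ 90600 N

With equal pressure on both faces, forces on the annular region cancel; the net push is pressure × rod cross-section.
Rod cross-section A_rod = π/4 × (64.9 mm)² = 3308 mm^2
F = P × A_rod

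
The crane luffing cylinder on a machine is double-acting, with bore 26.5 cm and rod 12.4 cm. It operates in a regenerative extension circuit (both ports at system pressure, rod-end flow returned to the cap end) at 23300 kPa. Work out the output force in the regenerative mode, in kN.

F ≈ 281 kN

With equal pressure on both faces, forces on the annular region cancel; the net push is pressure × rod cross-section.
Rod cross-section A_rod = π/4 × (12.4 cm)² = 120.8 cm^2
F = P × A_rod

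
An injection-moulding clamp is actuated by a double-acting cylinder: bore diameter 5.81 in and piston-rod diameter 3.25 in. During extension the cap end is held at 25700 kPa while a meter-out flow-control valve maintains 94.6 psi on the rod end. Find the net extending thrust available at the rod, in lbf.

Cap-side area A_cap = π/4 × (5.81 in)² = 26.51 in^2
Rod-side annular area A_ann = π/4 × (5.81² − 3.25²) = 18.22 in^2
Net thrust = P_cap·A_cap − P_rod·A_ann = 98820 lbf − 1723 lbf

F ≈ 97100 lbf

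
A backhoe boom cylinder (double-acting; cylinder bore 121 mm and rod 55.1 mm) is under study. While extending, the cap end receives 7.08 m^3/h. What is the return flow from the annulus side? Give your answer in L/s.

Q_out ≈ 1.56 L/s

Cap-side area A_cap = π/4 × (121 mm)² = 11500 mm^2
Rod-side annular area A_ann = π/4 × (121² − 55.1²) = 9115 mm^2
Piston speed v = Q_in/A_cap; rod-end outflow Q_out = v × A_ann = Q_in × A_ann/A_cap.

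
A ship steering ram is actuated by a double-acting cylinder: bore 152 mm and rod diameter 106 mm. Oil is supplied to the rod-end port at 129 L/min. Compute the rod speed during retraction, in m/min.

v ≈ 13.8 m/min

Rod-side annular area A_ann = π/4 × (152² − 106²) = 9321 mm^2
Flow into the rod-end port fills the annular volume.
v = Q / A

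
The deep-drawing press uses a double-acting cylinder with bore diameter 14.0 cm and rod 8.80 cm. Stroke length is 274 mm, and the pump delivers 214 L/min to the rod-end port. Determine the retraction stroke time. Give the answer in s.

Rod-side annular area A_ann = π/4 × (14.0² − 8.80²) = 93.12 cm^2
Swept volume V = A × L; t = V / Q = A·L / Q

t ≈ 0.715 s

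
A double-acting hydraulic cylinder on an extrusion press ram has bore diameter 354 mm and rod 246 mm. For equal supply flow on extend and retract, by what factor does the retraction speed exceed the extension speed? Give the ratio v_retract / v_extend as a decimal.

v_ret/v_ext ≈ 1.93

Cap-side area A_cap = π/4 × (354 mm)² = 98420 mm^2
Rod-side annular area A_ann = π/4 × (354² − 246²) = 50890 mm^2
For equal Q, v ∝ 1/A, so v_ret/v_ext = A_cap/A_ann.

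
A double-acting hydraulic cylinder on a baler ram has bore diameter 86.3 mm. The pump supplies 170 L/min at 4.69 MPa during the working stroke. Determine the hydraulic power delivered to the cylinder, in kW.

Hydraulic power = P × Q

W ≈ 13.3 kW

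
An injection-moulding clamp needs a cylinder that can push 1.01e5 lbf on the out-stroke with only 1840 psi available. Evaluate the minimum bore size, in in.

D ≈ 8.36 in

Extension force acts on the full piston face: F = P × (π/4)D².
D = √(4F / (πP)) = √(4 × 1.01e5 lbf / (π × 1840 psi))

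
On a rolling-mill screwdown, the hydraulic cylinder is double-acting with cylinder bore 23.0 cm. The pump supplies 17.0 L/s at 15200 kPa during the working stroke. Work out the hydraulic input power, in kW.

W ≈ 258 kW

Hydraulic power = P × Q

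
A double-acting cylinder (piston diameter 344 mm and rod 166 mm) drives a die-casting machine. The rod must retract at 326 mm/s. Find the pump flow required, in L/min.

Q ≈ 1390 L/min

Rod-side annular area A_ann = π/4 × (344² − 166²) = 71300 mm^2
Q = A × v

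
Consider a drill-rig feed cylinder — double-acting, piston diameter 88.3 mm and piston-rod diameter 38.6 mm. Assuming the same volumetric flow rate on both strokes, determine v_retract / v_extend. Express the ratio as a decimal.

Cap-side area A_cap = π/4 × (88.3 mm)² = 6124 mm^2
Rod-side annular area A_ann = π/4 × (88.3² − 38.6²) = 4953 mm^2
For equal Q, v ∝ 1/A, so v_ret/v_ext = A_cap/A_ann.

v_ret/v_ext ≈ 1.24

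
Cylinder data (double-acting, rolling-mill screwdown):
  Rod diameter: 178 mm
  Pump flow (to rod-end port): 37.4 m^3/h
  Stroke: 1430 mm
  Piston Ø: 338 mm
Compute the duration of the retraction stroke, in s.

Rod-side annular area A_ann = π/4 × (338² − 178²) = 64840 mm^2
Swept volume V = A × L; t = V / Q = A·L / Q

t ≈ 8.93 s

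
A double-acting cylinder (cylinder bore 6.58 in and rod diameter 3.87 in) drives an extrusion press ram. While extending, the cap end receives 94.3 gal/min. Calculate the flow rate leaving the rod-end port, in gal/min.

Cap-side area A_cap = π/4 × (6.58 in)² = 34.00 in^2
Rod-side annular area A_ann = π/4 × (6.58² − 3.87²) = 22.24 in^2
Piston speed v = Q_in/A_cap; rod-end outflow Q_out = v × A_ann = Q_in × A_ann/A_cap.

Q_out ≈ 61.7 gal/min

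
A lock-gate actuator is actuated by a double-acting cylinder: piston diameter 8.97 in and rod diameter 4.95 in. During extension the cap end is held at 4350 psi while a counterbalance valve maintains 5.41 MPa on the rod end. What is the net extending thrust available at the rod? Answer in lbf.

Cap-side area A_cap = π/4 × (8.97 in)² = 63.19 in^2
Rod-side annular area A_ann = π/4 × (8.97² − 4.95²) = 43.95 in^2
Net thrust = P_cap·A_cap − P_rod·A_ann = 2.749e5 lbf − 34490 lbf

F ≈ 2.40e5 lbf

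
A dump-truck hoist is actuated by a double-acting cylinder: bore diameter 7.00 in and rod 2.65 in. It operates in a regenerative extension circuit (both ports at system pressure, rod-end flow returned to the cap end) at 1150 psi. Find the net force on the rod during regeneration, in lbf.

With equal pressure on both faces, forces on the annular region cancel; the net push is pressure × rod cross-section.
Rod cross-section A_rod = π/4 × (2.65 in)² = 5.515 in^2
F = P × A_rod

F ≈ 6340 lbf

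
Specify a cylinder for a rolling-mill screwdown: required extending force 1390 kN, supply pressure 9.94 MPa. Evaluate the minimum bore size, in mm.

Extension force acts on the full piston face: F = P × (π/4)D².
D = √(4F / (πP)) = √(4 × 1390 kN / (π × 9.94 MPa))

D ≈ 422 mm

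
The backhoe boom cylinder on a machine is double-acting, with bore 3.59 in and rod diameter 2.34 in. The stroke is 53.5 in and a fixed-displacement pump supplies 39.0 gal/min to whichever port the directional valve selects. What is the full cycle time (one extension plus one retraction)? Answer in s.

Cap-side area A_cap = π/4 × (3.59 in)² = 10.12 in^2
Rod-side annular area A_ann = π/4 × (3.59² − 2.34²) = 5.822 in^2
t_ext = A_cap·L/Q = 3.607 s
t_ret = A_ann·L/Q = 2.074 s
t_cycle = t_ext + t_ret

t ≈ 5.68 s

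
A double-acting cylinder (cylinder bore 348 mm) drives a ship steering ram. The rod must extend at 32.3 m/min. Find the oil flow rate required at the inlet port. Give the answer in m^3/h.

Q ≈ 184 m^3/h

Cap-side area A_cap = π/4 × (348 mm)² = 95110 mm^2
Q = A × v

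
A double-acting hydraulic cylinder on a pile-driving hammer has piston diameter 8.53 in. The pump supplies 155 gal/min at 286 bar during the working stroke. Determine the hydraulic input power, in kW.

Hydraulic power = P × Q

W ≈ 280 kW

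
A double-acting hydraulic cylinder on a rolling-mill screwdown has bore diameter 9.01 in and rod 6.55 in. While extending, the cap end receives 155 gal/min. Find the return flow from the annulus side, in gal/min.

Q_out ≈ 73.1 gal/min

Cap-side area A_cap = π/4 × (9.01 in)² = 63.76 in^2
Rod-side annular area A_ann = π/4 × (9.01² − 6.55²) = 30.06 in^2
Piston speed v = Q_in/A_cap; rod-end outflow Q_out = v × A_ann = Q_in × A_ann/A_cap.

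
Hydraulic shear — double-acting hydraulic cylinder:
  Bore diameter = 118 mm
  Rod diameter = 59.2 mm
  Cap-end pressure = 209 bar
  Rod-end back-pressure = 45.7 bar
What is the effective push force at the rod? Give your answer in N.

Cap-side area A_cap = π/4 × (118 mm)² = 10940 mm^2
Rod-side annular area A_ann = π/4 × (118² − 59.2²) = 8183 mm^2
Net thrust = P_cap·A_cap − P_rod·A_ann = 2.286e5 N − 37400 N

F ≈ 1.91e5 N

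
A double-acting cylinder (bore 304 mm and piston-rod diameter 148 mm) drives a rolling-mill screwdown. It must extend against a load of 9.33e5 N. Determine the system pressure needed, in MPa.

P ≈ 12.9 MPa

Cap-side area A_cap = π/4 × (304 mm)² = 72580 mm^2
P = F / A = 9.33e5 N / A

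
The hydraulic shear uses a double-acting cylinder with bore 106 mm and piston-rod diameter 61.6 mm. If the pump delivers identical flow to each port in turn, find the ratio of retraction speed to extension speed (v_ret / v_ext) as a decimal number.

v_ret/v_ext ≈ 1.51

Cap-side area A_cap = π/4 × (106 mm)² = 8825 mm^2
Rod-side annular area A_ann = π/4 × (106² − 61.6²) = 5844 mm^2
For equal Q, v ∝ 1/A, so v_ret/v_ext = A_cap/A_ann.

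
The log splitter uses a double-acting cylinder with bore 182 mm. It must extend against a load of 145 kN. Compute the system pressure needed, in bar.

Cap-side area A_cap = π/4 × (182 mm)² = 26020 mm^2
P = F / A = 145 kN / A

P ≈ 55.7 bar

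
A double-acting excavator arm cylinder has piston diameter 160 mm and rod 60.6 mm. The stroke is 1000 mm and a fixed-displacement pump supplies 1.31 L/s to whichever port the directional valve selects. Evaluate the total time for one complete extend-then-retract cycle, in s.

t ≈ 28.5 s

Cap-side area A_cap = π/4 × (160 mm)² = 20110 mm^2
Rod-side annular area A_ann = π/4 × (160² − 60.6²) = 17220 mm^2
t_ext = A_cap·L/Q = 15.35 s
t_ret = A_ann·L/Q = 13.15 s
t_cycle = t_ext + t_ret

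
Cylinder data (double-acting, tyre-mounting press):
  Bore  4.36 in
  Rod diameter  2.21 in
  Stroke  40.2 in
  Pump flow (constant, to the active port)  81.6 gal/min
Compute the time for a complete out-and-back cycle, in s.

Cap-side area A_cap = π/4 × (4.36 in)² = 14.93 in^2
Rod-side annular area A_ann = π/4 × (4.36² − 2.21²) = 11.09 in^2
t_ext = A_cap·L/Q = 1.910 s
t_ret = A_ann·L/Q = 1.420 s
t_cycle = t_ext + t_ret

t ≈ 3.33 s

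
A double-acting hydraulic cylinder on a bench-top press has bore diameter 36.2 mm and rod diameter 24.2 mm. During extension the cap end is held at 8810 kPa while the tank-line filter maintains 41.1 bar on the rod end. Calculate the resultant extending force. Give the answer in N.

F ≈ 6730 N

Cap-side area A_cap = π/4 × (36.2 mm)² = 1029 mm^2
Rod-side annular area A_ann = π/4 × (36.2² − 24.2²) = 569.3 mm^2
Net thrust = P_cap·A_cap − P_rod·A_ann = 9067 N − 2340 N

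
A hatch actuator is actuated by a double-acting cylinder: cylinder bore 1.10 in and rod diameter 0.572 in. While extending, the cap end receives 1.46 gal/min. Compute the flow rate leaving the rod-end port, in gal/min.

Q_out ≈ 1.07 gal/min

Cap-side area A_cap = π/4 × (1.10 in)² = 0.9503 in^2
Rod-side annular area A_ann = π/4 × (1.10² − 0.572²) = 0.6934 in^2
Piston speed v = Q_in/A_cap; rod-end outflow Q_out = v × A_ann = Q_in × A_ann/A_cap.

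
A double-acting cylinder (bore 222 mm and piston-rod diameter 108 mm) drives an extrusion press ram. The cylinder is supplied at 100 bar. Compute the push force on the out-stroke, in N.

F ≈ 3.87e5 N

Cap-side area A_cap = π/4 × (222 mm)² = 38710 mm^2
F = P × A_cap = 100 bar × A_cap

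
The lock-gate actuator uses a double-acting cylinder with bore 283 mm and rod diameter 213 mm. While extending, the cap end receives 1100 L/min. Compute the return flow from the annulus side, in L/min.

Q_out ≈ 477 L/min

Cap-side area A_cap = π/4 × (283 mm)² = 62900 mm^2
Rod-side annular area A_ann = π/4 × (283² − 213²) = 27270 mm^2
Piston speed v = Q_in/A_cap; rod-end outflow Q_out = v × A_ann = Q_in × A_ann/A_cap.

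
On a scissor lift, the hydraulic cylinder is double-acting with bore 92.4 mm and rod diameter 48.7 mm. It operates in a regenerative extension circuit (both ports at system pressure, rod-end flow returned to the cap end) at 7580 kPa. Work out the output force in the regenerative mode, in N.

With equal pressure on both faces, forces on the annular region cancel; the net push is pressure × rod cross-section.
Rod cross-section A_rod = π/4 × (48.7 mm)² = 1863 mm^2
F = P × A_rod

F ≈ 14100 N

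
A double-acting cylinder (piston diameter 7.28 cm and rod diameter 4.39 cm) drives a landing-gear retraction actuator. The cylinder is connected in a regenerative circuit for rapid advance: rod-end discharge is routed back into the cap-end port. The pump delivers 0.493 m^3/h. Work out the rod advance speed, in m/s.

In regeneration the rod-end outflow joins the pump flow into the cap end, so the net volume the pump must supply per unit advance equals the rod cross-section area.
Rod cross-section A_rod = π/4 × (4.39 cm)² = 15.14 cm^2
v = Q_pump / A_rod

v ≈ 0.0905 m/s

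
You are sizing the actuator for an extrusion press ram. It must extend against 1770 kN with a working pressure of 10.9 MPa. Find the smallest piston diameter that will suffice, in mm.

Extension force acts on the full piston face: F = P × (π/4)D².
D = √(4F / (πP)) = √(4 × 1770 kN / (π × 10.9 MPa))

D ≈ 455 mm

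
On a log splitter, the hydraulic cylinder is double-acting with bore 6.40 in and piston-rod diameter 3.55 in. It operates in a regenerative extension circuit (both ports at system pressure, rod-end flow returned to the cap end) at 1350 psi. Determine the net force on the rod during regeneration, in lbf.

With equal pressure on both faces, forces on the annular region cancel; the net push is pressure × rod cross-section.
Rod cross-section A_rod = π/4 × (3.55 in)² = 9.898 in^2
F = P × A_rod

F ≈ 13400 lbf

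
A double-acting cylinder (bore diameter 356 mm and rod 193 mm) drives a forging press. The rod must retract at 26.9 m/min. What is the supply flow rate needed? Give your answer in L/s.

Rod-side annular area A_ann = π/4 × (356² − 193²) = 70280 mm^2
Q = A × v

Q ≈ 31.5 L/s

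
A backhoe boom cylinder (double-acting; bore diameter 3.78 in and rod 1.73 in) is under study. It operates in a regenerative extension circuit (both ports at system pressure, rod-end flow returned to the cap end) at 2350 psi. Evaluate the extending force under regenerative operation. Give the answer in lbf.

With equal pressure on both faces, forces on the annular region cancel; the net push is pressure × rod cross-section.
Rod cross-section A_rod = π/4 × (1.73 in)² = 2.351 in^2
F = P × A_rod

F ≈ 5520 lbf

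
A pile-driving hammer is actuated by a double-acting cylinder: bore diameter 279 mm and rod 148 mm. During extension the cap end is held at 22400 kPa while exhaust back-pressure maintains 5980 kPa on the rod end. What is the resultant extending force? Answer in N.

Cap-side area A_cap = π/4 × (279 mm)² = 61140 mm^2
Rod-side annular area A_ann = π/4 × (279² − 148²) = 43930 mm^2
Net thrust = P_cap·A_cap − P_rod·A_ann = 1.369e6 N − 2.627e5 N

F ≈ 1.11e6 N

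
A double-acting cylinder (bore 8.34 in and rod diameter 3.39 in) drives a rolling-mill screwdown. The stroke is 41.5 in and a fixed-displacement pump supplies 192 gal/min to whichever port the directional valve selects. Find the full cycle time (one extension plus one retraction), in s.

Cap-side area A_cap = π/4 × (8.34 in)² = 54.63 in^2
Rod-side annular area A_ann = π/4 × (8.34² − 3.39²) = 45.60 in^2
t_ext = A_cap·L/Q = 3.067 s
t_ret = A_ann·L/Q = 2.560 s
t_cycle = t_ext + t_ret

t ≈ 5.63 s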